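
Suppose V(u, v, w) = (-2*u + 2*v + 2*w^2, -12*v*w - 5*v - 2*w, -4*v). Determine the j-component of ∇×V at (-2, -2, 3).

(∇×V)_2 = ∂V₁/∂w − ∂V₃/∂u
= 4*w − (0)
= 4*w
At (-2, -2, 3): 12.

12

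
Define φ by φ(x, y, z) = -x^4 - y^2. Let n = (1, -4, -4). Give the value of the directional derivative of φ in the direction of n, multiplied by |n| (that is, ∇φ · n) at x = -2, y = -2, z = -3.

∂φ/∂x = -4*x^3
∂φ/∂y = -2*y
∂φ/∂z = 0
∇φ at (-2, -2, -3) = (32, 4, 0)
∇φ · n = (32)(1) + (4)(-4) + (0)(-4) = 16

16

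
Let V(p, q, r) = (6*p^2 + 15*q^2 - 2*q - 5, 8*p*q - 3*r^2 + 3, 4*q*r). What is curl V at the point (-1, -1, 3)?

(∇×V)₁ = ∂V₃/∂q − ∂V₂/∂r = 10*r
(∇×V)₂ = ∂V₁/∂r − ∂V₃/∂p = 0
(∇×V)₃ = ∂V₂/∂p − ∂V₁/∂q = -22*q + 2
∇×V = (10*r, 0, -22*q + 2)
At (-1, -1, 3): (30, 0, 24).

(30, 0, 24)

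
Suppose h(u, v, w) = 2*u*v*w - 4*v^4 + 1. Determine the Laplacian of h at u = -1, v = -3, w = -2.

-432

∂²h/∂u² = 0
∂²h/∂v² = -48*v^2
∂²h/∂w² = 0
∇²h = -48*v^2
At (-1, -3, -2): -432.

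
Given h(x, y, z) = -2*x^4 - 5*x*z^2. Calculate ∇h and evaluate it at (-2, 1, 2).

(44, 0, 40)

∂h/∂x = -8*x^3 - 5*z^2
∂h/∂y = 0
∂h/∂z = -10*x*z
∇h = (-8*x^3 - 5*z^2, 0, -10*x*z)
At (-2, 1, 2): (44, 0, 40).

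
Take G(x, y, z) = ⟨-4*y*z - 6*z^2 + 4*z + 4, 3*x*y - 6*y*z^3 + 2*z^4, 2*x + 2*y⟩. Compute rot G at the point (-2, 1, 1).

(12, -14, 7)

(∇×G)₁ = ∂G₃/∂y − ∂G₂/∂z = 18*y*z^2 - 8*z^3 + 2
(∇×G)₂ = ∂G₁/∂z − ∂G₃/∂x = -4*y - 12*z + 2
(∇×G)₃ = ∂G₂/∂x − ∂G₁/∂y = 3*y + 4*z
∇×G = (18*y*z^2 - 8*z^3 + 2, -4*y - 12*z + 2, 3*y + 4*z)
At (-2, 1, 1): (12, -14, 7).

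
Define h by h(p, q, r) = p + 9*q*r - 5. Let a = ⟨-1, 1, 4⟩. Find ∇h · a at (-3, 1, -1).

∂h/∂p = 1
∂h/∂q = 9*r
∂h/∂r = 9*q
∇h at (-3, 1, -1) = (1, -9, 9)
∇h · a = (1)(-1) + (-9)(1) + (9)(4) = 26

26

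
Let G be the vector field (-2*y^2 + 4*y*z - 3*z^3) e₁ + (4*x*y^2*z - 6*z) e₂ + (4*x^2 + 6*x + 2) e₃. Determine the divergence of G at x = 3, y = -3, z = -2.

144

∂G₁/∂x = 0
∂G₂/∂y = 8*x*y*z
∂G₃/∂z = 0
∇·G = 8*x*y*z
At (3, -3, -2): 144.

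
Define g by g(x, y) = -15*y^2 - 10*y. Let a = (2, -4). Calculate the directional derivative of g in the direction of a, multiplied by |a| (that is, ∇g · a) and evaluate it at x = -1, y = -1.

-80

∂g/∂x = 0
∂g/∂y = -30*y - 10
∇g at (-1, -1) = (0, 20)
∇g · a = (0)(2) + (20)(-4) = -80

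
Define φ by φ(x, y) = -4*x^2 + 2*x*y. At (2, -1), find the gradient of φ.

(-18, 4)

∂φ/∂x = -8*x + 2*y
∂φ/∂y = 2*x
∇φ = (-8*x + 2*y, 2*x)
At (2, -1): (-18, 4).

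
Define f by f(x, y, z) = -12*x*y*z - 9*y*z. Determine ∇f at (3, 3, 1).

∂f/∂x = -12*y*z
∂f/∂y = -12*x*z - 9*z
∂f/∂z = -12*x*y - 9*y
∇f = (-12*y*z, -12*x*z - 9*z, -12*x*y - 9*y)
At (3, 3, 1): (-36, -45, -135).

(-36, -45, -135)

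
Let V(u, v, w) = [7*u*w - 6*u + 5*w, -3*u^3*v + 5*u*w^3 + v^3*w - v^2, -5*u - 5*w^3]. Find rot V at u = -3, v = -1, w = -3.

(406, -11, -54)

(∇×V)₁ = ∂V₃/∂v − ∂V₂/∂w = -15*u*w^2 - v^3
(∇×V)₂ = ∂V₁/∂w − ∂V₃/∂u = 7*u + 10
(∇×V)₃ = ∂V₂/∂u − ∂V₁/∂v = -9*u^2*v + 5*w^3
∇×V = (-15*u*w^2 - v^3, 7*u + 10, -9*u^2*v + 5*w^3)
At (-3, -1, -3): (406, -11, -54).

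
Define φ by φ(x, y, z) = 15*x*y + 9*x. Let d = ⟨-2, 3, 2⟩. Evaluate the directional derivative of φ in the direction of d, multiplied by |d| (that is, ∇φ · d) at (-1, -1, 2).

-33

∂φ/∂x = 15*y + 9
∂φ/∂y = 15*x
∂φ/∂z = 0
∇φ at (-1, -1, 2) = (-6, -15, 0)
∇φ · d = (-6)(-2) + (-15)(3) + (0)(2) = -33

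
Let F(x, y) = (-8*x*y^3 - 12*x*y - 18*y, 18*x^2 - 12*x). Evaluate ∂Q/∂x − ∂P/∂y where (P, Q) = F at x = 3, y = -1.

222

∂F₂/∂x = 36*x - 12
∂F₁/∂y = -24*x*y^2 - 12*x - 18
Scalar curl = 24*x*y^2 + 48*x + 6
At (3, -1): 222.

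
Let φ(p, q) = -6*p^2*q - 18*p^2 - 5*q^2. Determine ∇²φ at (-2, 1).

∂²φ/∂p² = -12*(q + 3)
∂²φ/∂q² = -10
∇²φ = -12*q - 46
At (-2, 1): -58.

-58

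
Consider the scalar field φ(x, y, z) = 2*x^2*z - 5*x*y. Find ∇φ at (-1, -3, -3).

∂φ/∂x = 4*x*z - 5*y
∂φ/∂y = -5*x
∂φ/∂z = 2*x^2
∇φ = (4*x*z - 5*y, -5*x, 2*x^2)
At (-1, -3, -3): (27, 5, 2).

(27, 5, 2)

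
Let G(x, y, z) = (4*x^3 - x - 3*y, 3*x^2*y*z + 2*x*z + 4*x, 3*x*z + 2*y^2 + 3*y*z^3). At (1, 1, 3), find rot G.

(80, -9, 31)

(∇×G)₁ = ∂G₃/∂y − ∂G₂/∂z = -3*x^2*y - 2*x + 4*y + 3*z^3
(∇×G)₂ = ∂G₁/∂z − ∂G₃/∂x = -3*z
(∇×G)₃ = ∂G₂/∂x − ∂G₁/∂y = 6*x*y*z + 2*z + 7
∇×G = (-3*x^2*y - 2*x + 4*y + 3*z^3, -3*z, 6*x*y*z + 2*z + 7)
At (1, 1, 3): (80, -9, 31).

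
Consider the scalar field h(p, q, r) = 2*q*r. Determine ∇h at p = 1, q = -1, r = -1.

∂h/∂p = 0
∂h/∂q = 2*r
∂h/∂r = 2*q
∇h = (0, 2*r, 2*q)
At (1, -1, -1): (0, -2, -2).

(0, -2, -2)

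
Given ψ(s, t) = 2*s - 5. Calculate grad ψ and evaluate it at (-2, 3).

∂ψ/∂s = 2
∂ψ/∂t = 0
∇ψ = (2, 0)
At (-2, 3): (2, 0).

(2, 0)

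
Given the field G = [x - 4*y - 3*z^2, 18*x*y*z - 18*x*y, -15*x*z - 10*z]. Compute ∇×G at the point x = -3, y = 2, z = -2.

(108, -18, -104)

(∇×G)₁ = ∂G₃/∂y − ∂G₂/∂z = -18*x*y
(∇×G)₂ = ∂G₁/∂z − ∂G₃/∂x = 9*z
(∇×G)₃ = ∂G₂/∂x − ∂G₁/∂y = 18*y*z - 18*y + 4
∇×G = (-18*x*y, 9*z, 18*y*z - 18*y + 4)
At (-3, 2, -2): (108, -18, -104).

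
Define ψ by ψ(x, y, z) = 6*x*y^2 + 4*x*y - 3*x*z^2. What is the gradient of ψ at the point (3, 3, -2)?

∂ψ/∂x = 6*y^2 + 4*y - 3*z^2
∂ψ/∂y = 12*x*y + 4*x
∂ψ/∂z = -6*x*z
∇ψ = (6*y^2 + 4*y - 3*z^2, 12*x*y + 4*x, -6*x*z)
At (3, 3, -2): (54, 120, 36).

(54, 120, 36)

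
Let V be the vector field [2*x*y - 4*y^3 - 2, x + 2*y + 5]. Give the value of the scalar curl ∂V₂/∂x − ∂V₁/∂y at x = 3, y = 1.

∂V₂/∂x = 1
∂V₁/∂y = 2*x - 12*y^2
Scalar curl = -2*x + 12*y^2 + 1
At (3, 1): 7.

7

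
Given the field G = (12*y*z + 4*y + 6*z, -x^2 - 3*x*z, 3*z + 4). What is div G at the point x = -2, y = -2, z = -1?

∂G₁/∂x = 0
∂G₂/∂y = 0
∂G₃/∂z = 3
∇·G = 3
At (-2, -2, -1): 3.

3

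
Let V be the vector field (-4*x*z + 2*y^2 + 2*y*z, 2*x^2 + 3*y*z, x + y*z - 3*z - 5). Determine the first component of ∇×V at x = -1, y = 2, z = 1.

-5

(∇×V)_1 = ∂V₃/∂y − ∂V₂/∂z
= z − (3*y)
= -3*y + z
At (-1, 2, 1): -5.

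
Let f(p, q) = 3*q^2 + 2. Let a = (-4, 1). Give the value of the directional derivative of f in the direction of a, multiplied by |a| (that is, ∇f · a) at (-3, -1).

-6

∂f/∂p = 0
∂f/∂q = 6*q
∇f at (-3, -1) = (0, -6)
∇f · a = (0)(-4) + (-6)(1) = -6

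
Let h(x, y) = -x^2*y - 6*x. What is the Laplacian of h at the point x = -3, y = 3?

∂²h/∂x² = -2*y
∂²h/∂y² = 0
∇²h = -2*y
At (-3, 3): -6.

-6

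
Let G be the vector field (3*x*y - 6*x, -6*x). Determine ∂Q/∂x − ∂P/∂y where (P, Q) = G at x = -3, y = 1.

∂G₂/∂x = -6
∂G₁/∂y = 3*x
Scalar curl = -3*x - 6
At (-3, 1): 3.

3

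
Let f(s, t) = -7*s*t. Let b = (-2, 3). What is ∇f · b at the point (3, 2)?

∂f/∂s = -7*t
∂f/∂t = -7*s
∇f at (3, 2) = (-14, -21)
∇f · b = (-14)(-2) + (-21)(3) = -35

-35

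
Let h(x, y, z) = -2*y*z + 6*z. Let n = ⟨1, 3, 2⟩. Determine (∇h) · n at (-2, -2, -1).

∂h/∂x = 0
∂h/∂y = -2*z
∂h/∂z = -2*y + 6
∇h at (-2, -2, -1) = (0, 2, 10)
∇h · n = (0)(1) + (2)(3) + (10)(2) = 26

26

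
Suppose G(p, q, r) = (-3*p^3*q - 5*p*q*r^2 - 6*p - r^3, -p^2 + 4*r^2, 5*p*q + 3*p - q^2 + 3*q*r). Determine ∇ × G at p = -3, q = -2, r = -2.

(-1, 115, -135)

(∇×G)₁ = ∂G₃/∂q − ∂G₂/∂r = 5*p - 2*q - 5*r
(∇×G)₂ = ∂G₁/∂r − ∂G₃/∂p = -10*p*q*r - 5*q - 3*r^2 - 3
(∇×G)₃ = ∂G₂/∂p − ∂G₁/∂q = 3*p^3 + 5*p*r^2 - 2*p
∇×G = (5*p - 2*q - 5*r, -10*p*q*r - 5*q - 3*r^2 - 3, 3*p^3 + 5*p*r^2 - 2*p)
At (-3, -2, -2): (-1, 115, -135).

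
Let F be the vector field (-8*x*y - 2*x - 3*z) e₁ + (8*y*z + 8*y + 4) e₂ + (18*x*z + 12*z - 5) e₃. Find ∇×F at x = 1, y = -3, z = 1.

(24, -21, 8)

(∇×F)₁ = ∂F₃/∂y − ∂F₂/∂z = -8*y
(∇×F)₂ = ∂F₁/∂z − ∂F₃/∂x = -18*z - 3
(∇×F)₃ = ∂F₂/∂x − ∂F₁/∂y = 8*x
∇×F = (-8*y, -18*z - 3, 8*x)
At (1, -3, 1): (24, -21, 8).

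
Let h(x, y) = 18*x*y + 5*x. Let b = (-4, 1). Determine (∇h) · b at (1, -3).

∂h/∂x = 18*y + 5
∂h/∂y = 18*x
∇h at (1, -3) = (-49, 18)
∇h · b = (-49)(-4) + (18)(1) = 214

214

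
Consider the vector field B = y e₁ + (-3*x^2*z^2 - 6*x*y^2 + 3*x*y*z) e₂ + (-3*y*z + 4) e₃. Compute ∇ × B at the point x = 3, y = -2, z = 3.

(171, 0, -205)

(∇×B)₁ = ∂B₃/∂y − ∂B₂/∂z = 6*x^2*z - 3*x*y - 3*z
(∇×B)₂ = ∂B₁/∂z − ∂B₃/∂x = 0
(∇×B)₃ = ∂B₂/∂x − ∂B₁/∂y = -6*x*z^2 - 6*y^2 + 3*y*z - 1
∇×B = (6*x^2*z - 3*x*y - 3*z, 0, -6*x*z^2 - 6*y^2 + 3*y*z - 1)
At (3, -2, 3): (171, 0, -205).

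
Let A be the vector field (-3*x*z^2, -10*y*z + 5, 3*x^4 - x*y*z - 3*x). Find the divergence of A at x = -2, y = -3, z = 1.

-19

∂A₁/∂x = -3*z^2
∂A₂/∂y = -10*z
∂A₃/∂z = -x*y
∇·A = -x*y - 3*z^2 - 10*z
At (-2, -3, 1): -19.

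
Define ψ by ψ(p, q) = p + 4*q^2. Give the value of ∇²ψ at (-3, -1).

8

∂²ψ/∂p² = 0
∂²ψ/∂q² = 8
∇²ψ = 8
At (-3, -1): 8.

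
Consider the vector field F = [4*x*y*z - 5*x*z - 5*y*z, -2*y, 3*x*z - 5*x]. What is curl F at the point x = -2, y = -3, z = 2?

(∇×F)₁ = ∂F₃/∂y − ∂F₂/∂z = 0
(∇×F)₂ = ∂F₁/∂z − ∂F₃/∂x = 4*x*y - 5*x - 5*y - 3*z + 5
(∇×F)₃ = ∂F₂/∂x − ∂F₁/∂y = -4*x*z + 5*z
∇×F = (0, 4*x*y - 5*x - 5*y - 3*z + 5, -4*x*z + 5*z)
At (-2, -3, 2): (0, 48, 26).

(0, 48, 26)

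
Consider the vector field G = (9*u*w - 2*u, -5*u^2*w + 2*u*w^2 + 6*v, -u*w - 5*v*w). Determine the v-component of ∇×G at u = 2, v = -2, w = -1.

17

(∇×G)_2 = ∂G₁/∂w − ∂G₃/∂u
= 9*u − (-w)
= 9*u + w
At (2, -2, -1): 17.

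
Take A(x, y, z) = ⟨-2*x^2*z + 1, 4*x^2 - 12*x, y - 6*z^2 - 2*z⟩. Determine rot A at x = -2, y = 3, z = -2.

(∇×A)₁ = ∂A₃/∂y − ∂A₂/∂z = 1
(∇×A)₂ = ∂A₁/∂z − ∂A₃/∂x = -2*x^2
(∇×A)₃ = ∂A₂/∂x − ∂A₁/∂y = 8*x - 12
∇×A = (1, -2*x^2, 8*x - 12)
At (-2, 3, -2): (1, -8, -28).

(1, -8, -28)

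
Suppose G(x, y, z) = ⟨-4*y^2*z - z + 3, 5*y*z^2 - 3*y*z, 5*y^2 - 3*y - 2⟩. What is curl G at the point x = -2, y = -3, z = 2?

(18, -37, -48)

(∇×G)₁ = ∂G₃/∂y − ∂G₂/∂z = -10*y*z + 13*y - 3
(∇×G)₂ = ∂G₁/∂z − ∂G₃/∂x = -4*y^2 - 1
(∇×G)₃ = ∂G₂/∂x − ∂G₁/∂y = 8*y*z
∇×G = (-10*y*z + 13*y - 3, -4*y^2 - 1, 8*y*z)
At (-2, -3, 2): (18, -37, -48).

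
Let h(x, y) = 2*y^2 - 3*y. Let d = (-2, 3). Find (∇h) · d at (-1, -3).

-45

∂h/∂x = 0
∂h/∂y = 4*y - 3
∇h at (-1, -3) = (0, -15)
∇h · d = (0)(-2) + (-15)(3) = -45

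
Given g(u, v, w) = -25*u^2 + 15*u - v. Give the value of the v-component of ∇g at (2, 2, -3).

-1

(∇g)_2 = ∂g/∂v = -1
At (2, 2, -3): -1.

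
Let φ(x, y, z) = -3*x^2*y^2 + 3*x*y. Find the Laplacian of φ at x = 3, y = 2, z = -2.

∂²φ/∂x² = -6*y^2
∂²φ/∂y² = -6*x^2
∂²φ/∂z² = 0
∇²φ = -6*x^2 - 6*y^2
At (3, 2, -2): -78.

-78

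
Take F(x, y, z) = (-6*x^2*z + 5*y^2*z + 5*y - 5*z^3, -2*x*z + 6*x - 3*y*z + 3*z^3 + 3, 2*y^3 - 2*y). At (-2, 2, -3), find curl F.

(∇×F)₁ = ∂F₃/∂y − ∂F₂/∂z = 2*x + 6*y^2 + 3*y - 9*z^2 - 2
(∇×F)₂ = ∂F₁/∂z − ∂F₃/∂x = -6*x^2 + 5*y^2 - 15*z^2
(∇×F)₃ = ∂F₂/∂x − ∂F₁/∂y = -10*y*z - 2*z + 1
∇×F = (2*x + 6*y^2 + 3*y - 9*z^2 - 2, -6*x^2 + 5*y^2 - 15*z^2, -10*y*z - 2*z + 1)
At (-2, 2, -3): (-57, -139, 67).

(-57, -139, 67)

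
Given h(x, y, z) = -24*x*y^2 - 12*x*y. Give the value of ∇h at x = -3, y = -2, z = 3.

(-72, -252, 0)

∂h/∂x = -24*y^2 - 12*y
∂h/∂y = -48*x*y - 12*x
∂h/∂z = 0
∇h = (-24*y^2 - 12*y, -48*x*y - 12*x, 0)
At (-3, -2, 3): (-72, -252, 0).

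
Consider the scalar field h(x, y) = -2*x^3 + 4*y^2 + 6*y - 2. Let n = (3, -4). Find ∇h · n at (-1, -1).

∂h/∂x = -6*x^2
∂h/∂y = 8*y + 6
∇h at (-1, -1) = (-6, -2)
∇h · n = (-6)(3) + (-2)(-4) = -10

-10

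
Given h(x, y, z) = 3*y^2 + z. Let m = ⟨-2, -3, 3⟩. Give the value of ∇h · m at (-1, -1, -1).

21

∂h/∂x = 0
∂h/∂y = 6*y
∂h/∂z = 1
∇h at (-1, -1, -1) = (0, -6, 1)
∇h · m = (0)(-2) + (-6)(-3) + (1)(3) = 21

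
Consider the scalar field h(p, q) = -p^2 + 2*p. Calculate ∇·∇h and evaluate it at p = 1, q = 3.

∂²h/∂p² = -2
∂²h/∂q² = 0
∇²h = -2
At (1, 3): -2.

-2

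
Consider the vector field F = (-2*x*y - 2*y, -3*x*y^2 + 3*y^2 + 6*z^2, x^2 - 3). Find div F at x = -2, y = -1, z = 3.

∂F₁/∂x = -2*y
∂F₂/∂y = -6*x*y + 6*y
∂F₃/∂z = 0
∇·F = -6*x*y + 4*y
At (-2, -1, 3): -16.

-16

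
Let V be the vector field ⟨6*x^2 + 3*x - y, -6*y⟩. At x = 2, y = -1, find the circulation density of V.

1

∂V₂/∂x = 0
∂V₁/∂y = -1
Scalar curl = 1
At (2, -1): 1.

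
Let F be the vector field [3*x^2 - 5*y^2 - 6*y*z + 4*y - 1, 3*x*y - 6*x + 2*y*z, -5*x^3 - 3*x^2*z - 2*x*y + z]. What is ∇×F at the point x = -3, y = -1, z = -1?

(∇×F)₁ = ∂F₃/∂y − ∂F₂/∂z = -2*x - 2*y
(∇×F)₂ = ∂F₁/∂z − ∂F₃/∂x = 15*x^2 + 6*x*z - 4*y
(∇×F)₃ = ∂F₂/∂x − ∂F₁/∂y = 13*y + 6*z - 10
∇×F = (-2*x - 2*y, 15*x^2 + 6*x*z - 4*y, 13*y + 6*z - 10)
At (-3, -1, -1): (8, 157, -29).

(8, 157, -29)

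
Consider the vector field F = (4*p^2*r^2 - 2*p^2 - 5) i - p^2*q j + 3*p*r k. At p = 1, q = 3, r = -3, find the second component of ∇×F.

(∇×F)_2 = ∂F₁/∂r − ∂F₃/∂p
= 8*p^2*r − (3*r)
= 8*p^2*r - 3*r
At (1, 3, -3): -15.

-15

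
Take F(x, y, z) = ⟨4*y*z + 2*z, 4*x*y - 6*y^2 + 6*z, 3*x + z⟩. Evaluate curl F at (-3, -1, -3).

(∇×F)₁ = ∂F₃/∂y − ∂F₂/∂z = -6
(∇×F)₂ = ∂F₁/∂z − ∂F₃/∂x = 4*y - 1
(∇×F)₃ = ∂F₂/∂x − ∂F₁/∂y = 4*y - 4*z
∇×F = (-6, 4*y - 1, 4*y - 4*z)
At (-3, -1, -3): (-6, -5, 8).

(-6, -5, 8)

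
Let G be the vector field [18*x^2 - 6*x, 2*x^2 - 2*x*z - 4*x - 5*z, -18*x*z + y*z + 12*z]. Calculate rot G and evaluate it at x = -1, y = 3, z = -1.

(∇×G)₁ = ∂G₃/∂y − ∂G₂/∂z = 2*x + z + 5
(∇×G)₂ = ∂G₁/∂z − ∂G₃/∂x = 18*z
(∇×G)₃ = ∂G₂/∂x − ∂G₁/∂y = 4*x - 2*z - 4
∇×G = (2*x + z + 5, 18*z, 4*x - 2*z - 4)
At (-1, 3, -1): (2, -18, -6).

(2, -18, -6)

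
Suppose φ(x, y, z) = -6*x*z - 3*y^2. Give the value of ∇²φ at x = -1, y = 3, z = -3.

-6

∂²φ/∂x² = 0
∂²φ/∂y² = -6
∂²φ/∂z² = 0
∇²φ = -6
At (-1, 3, -3): -6.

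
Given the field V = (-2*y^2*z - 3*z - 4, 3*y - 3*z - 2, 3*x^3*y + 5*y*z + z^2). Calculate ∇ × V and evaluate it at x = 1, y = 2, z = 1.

(∇×V)₁ = ∂V₃/∂y − ∂V₂/∂z = 3*x^3 + 5*z + 3
(∇×V)₂ = ∂V₁/∂z − ∂V₃/∂x = -9*x^2*y - 2*y^2 - 3
(∇×V)₃ = ∂V₂/∂x − ∂V₁/∂y = 4*y*z
∇×V = (3*x^3 + 5*z + 3, -9*x^2*y - 2*y^2 - 3, 4*y*z)
At (1, 2, 1): (11, -29, 8).

(11, -29, 8)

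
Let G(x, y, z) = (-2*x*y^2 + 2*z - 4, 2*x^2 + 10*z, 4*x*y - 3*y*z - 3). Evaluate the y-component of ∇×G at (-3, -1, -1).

(∇×G)_2 = ∂G₁/∂z − ∂G₃/∂x
= 2 − (4*y)
= -4*y + 2
At (-3, -1, -1): 6.

6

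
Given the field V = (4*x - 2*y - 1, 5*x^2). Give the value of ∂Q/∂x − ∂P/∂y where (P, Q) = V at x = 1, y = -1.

∂V₂/∂x = 10*x
∂V₁/∂y = -2
Scalar curl = 10*x + 2
At (1, -1): 12.

12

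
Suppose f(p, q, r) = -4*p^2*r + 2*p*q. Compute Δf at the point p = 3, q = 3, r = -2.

∂²f/∂p² = -8*r
∂²f/∂q² = 0
∂²f/∂r² = 0
∇²f = -8*r
At (3, 3, -2): 16.

16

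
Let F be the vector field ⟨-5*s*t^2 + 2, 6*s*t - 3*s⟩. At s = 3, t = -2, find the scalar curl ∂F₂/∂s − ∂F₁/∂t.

-75

∂F₂/∂s = 6*t - 3
∂F₁/∂t = -10*s*t
Scalar curl = 10*s*t + 6*t - 3
At (3, -2): -75.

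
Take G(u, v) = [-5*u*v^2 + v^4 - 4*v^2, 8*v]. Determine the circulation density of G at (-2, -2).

∂G₂/∂u = 0
∂G₁/∂v = -10*u*v + 4*v^3 - 8*v
Scalar curl = 10*u*v - 4*v^3 + 8*v
At (-2, -2): 56.

56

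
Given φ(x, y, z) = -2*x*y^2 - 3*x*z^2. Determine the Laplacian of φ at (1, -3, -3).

-10

∂²φ/∂x² = 0
∂²φ/∂y² = -4*x
∂²φ/∂z² = -6*x
∇²φ = -10*x
At (1, -3, -3): -10.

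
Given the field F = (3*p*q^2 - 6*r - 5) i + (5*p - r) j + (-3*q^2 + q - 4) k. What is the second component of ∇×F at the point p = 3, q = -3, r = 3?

(∇×F)_2 = ∂F₁/∂r − ∂F₃/∂p
= -6 − (0)
= -6
At (3, -3, 3): -6.

-6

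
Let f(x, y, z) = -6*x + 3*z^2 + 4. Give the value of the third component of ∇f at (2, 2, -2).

(∇f)_3 = ∂f/∂z = 6*z
At (2, 2, -2): -12.

-12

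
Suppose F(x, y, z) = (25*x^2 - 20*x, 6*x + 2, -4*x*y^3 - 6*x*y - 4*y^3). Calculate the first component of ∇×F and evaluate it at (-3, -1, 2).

(∇×F)_1 = ∂F₃/∂y − ∂F₂/∂z
= -12*x*y^2 - 6*x - 12*y^2 − (0)
= -12*x*y^2 - 6*x - 12*y^2
At (-3, -1, 2): 42.

42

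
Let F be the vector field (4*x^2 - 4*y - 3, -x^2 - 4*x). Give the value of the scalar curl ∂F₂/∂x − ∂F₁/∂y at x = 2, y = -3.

∂F₂/∂x = -2*x - 4
∂F₁/∂y = -4
Scalar curl = -2*x
At (2, -3): -4.

-4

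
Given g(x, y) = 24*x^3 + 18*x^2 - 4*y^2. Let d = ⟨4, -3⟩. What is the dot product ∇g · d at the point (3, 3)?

∂g/∂x = 72*x^2 + 36*x
∂g/∂y = -8*y
∇g at (3, 3) = (756, -24)
∇g · d = (756)(4) + (-24)(-3) = 3096

3096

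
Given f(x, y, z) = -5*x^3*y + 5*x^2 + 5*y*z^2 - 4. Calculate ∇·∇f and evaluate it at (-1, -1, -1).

-30

∂²f/∂x² = 10*(-3*x*y + 1)
∂²f/∂y² = 0
∂²f/∂z² = 10*y
∇²f = -30*x*y + 10*y + 10
At (-1, -1, -1): -30.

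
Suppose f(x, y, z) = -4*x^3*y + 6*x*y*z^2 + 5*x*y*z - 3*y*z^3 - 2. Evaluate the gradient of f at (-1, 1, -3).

(27, 46, -50)

∂f/∂x = -12*x^2*y + 6*y*z^2 + 5*y*z
∂f/∂y = -4*x^3 + 6*x*z^2 + 5*x*z - 3*z^3
∂f/∂z = 12*x*y*z + 5*x*y - 9*y*z^2
∇f = (-12*x^2*y + 6*y*z^2 + 5*y*z, -4*x^3 + 6*x*z^2 + 5*x*z - 3*z^3, 12*x*y*z + 5*x*y - 9*y*z^2)
At (-1, 1, -3): (27, 46, -50).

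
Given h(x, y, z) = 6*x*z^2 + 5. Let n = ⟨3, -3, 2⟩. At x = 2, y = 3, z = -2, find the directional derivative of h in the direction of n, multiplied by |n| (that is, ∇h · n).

∂h/∂x = 6*z^2
∂h/∂y = 0
∂h/∂z = 12*x*z
∇h at (2, 3, -2) = (24, 0, -48)
∇h · n = (24)(3) + (0)(-3) + (-48)(2) = -24

-24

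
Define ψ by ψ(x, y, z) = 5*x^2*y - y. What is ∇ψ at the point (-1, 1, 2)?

∂ψ/∂x = 10*x*y
∂ψ/∂y = 5*x^2 - 1
∂ψ/∂z = 0
∇ψ = (10*x*y, 5*x^2 - 1, 0)
At (-1, 1, 2): (-10, 4, 0).

(-10, 4, 0)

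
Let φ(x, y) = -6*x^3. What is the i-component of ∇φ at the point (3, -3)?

(∇φ)_1 = ∂φ/∂x = -18*x^2
At (3, -3): -162.

-162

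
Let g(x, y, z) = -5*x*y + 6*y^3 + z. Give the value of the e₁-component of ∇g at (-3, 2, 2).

-10

(∇g)_1 = ∂g/∂x = -5*y
At (-3, 2, 2): -10.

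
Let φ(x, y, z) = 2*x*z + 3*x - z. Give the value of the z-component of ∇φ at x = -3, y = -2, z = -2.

(∇φ)_3 = ∂φ/∂z = 2*x - 1
At (-3, -2, -2): -7.

-7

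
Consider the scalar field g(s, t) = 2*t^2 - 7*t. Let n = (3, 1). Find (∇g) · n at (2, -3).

∂g/∂s = 0
∂g/∂t = 4*t - 7
∇g at (2, -3) = (0, -19)
∇g · n = (0)(3) + (-19)(1) = -19

-19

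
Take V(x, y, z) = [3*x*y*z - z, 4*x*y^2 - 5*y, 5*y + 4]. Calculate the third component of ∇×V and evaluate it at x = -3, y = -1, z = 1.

13

(∇×V)_3 = ∂V₂/∂x − ∂V₁/∂y
= 4*y^2 − (3*x*z)
= -3*x*z + 4*y^2
At (-3, -1, 1): 13.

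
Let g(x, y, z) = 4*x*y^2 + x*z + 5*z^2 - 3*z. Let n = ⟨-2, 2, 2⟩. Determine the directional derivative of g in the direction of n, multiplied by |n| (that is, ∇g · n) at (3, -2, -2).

∂g/∂x = 4*y^2 + z
∂g/∂y = 8*x*y
∂g/∂z = x + 10*z - 3
∇g at (3, -2, -2) = (14, -48, -20)
∇g · n = (14)(-2) + (-48)(2) + (-20)(2) = -164

-164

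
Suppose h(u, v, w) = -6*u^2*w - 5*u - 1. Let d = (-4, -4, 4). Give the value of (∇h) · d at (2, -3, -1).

∂h/∂u = -12*u*w - 5
∂h/∂v = 0
∂h/∂w = -6*u^2
∇h at (2, -3, -1) = (19, 0, -24)
∇h · d = (19)(-4) + (0)(-4) + (-24)(4) = -172

-172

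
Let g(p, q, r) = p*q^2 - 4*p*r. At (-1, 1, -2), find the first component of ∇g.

9

(∇g)_1 = ∂g/∂p = q^2 - 4*r
At (-1, 1, -2): 9.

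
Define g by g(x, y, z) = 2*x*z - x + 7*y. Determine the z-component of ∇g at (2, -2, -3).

4

(∇g)_3 = ∂g/∂z = 2*x
At (2, -2, -3): 4.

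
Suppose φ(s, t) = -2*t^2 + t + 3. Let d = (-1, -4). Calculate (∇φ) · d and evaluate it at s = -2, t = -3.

-52

∂φ/∂s = 0
∂φ/∂t = -4*t + 1
∇φ at (-2, -3) = (0, 13)
∇φ · d = (0)(-1) + (13)(-4) = -52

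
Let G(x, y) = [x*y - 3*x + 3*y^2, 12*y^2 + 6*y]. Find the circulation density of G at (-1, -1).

∂G₂/∂x = 0
∂G₁/∂y = x + 6*y
Scalar curl = -x - 6*y
At (-1, -1): 7.

7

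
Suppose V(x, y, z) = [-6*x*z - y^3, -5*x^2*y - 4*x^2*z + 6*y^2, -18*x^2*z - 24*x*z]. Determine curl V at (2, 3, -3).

(∇×V)₁ = ∂V₃/∂y − ∂V₂/∂z = 4*x^2
(∇×V)₂ = ∂V₁/∂z − ∂V₃/∂x = 36*x*z - 6*x + 24*z
(∇×V)₃ = ∂V₂/∂x − ∂V₁/∂y = -10*x*y - 8*x*z + 3*y^2
∇×V = (4*x^2, 36*x*z - 6*x + 24*z, -10*x*y - 8*x*z + 3*y^2)
At (2, 3, -3): (16, -300, 15).

(16, -300, 15)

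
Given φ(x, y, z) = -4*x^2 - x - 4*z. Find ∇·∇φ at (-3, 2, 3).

∂²φ/∂x² = -8
∂²φ/∂y² = 0
∂²φ/∂z² = 0
∇²φ = -8
At (-3, 2, 3): -8.

-8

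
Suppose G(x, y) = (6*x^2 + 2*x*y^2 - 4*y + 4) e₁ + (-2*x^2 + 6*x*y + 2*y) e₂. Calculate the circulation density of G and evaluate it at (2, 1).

-6

∂G₂/∂x = -4*x + 6*y
∂G₁/∂y = 4*x*y - 4
Scalar curl = -4*x*y - 4*x + 6*y + 4
At (2, 1): -6.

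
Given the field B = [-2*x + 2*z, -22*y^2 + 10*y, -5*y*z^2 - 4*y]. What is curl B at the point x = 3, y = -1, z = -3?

(-49, 2, 0)

(∇×B)₁ = ∂B₃/∂y − ∂B₂/∂z = -5*z^2 - 4
(∇×B)₂ = ∂B₁/∂z − ∂B₃/∂x = 2
(∇×B)₃ = ∂B₂/∂x − ∂B₁/∂y = 0
∇×B = (-5*z^2 - 4, 2, 0)
At (3, -1, -3): (-49, 2, 0).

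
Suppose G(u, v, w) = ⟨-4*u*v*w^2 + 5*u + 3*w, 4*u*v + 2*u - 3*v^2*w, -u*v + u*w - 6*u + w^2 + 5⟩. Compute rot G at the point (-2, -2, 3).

(∇×G)₁ = ∂G₃/∂v − ∂G₂/∂w = -u + 3*v^2
(∇×G)₂ = ∂G₁/∂w − ∂G₃/∂u = -8*u*v*w + v - w + 9
(∇×G)₃ = ∂G₂/∂u − ∂G₁/∂v = 4*u*w^2 + 4*v + 2
∇×G = (-u + 3*v^2, -8*u*v*w + v - w + 9, 4*u*w^2 + 4*v + 2)
At (-2, -2, 3): (14, -92, -78).

(14, -92, -78)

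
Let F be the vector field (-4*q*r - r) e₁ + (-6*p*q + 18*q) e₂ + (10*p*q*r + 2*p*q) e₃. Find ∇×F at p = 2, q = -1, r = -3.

(∇×F)₁ = ∂F₃/∂q − ∂F₂/∂r = 10*p*r + 2*p
(∇×F)₂ = ∂F₁/∂r − ∂F₃/∂p = -10*q*r - 6*q - 1
(∇×F)₃ = ∂F₂/∂p − ∂F₁/∂q = -6*q + 4*r
∇×F = (10*p*r + 2*p, -10*q*r - 6*q - 1, -6*q + 4*r)
At (2, -1, -3): (-56, -25, -6).

(-56, -25, -6)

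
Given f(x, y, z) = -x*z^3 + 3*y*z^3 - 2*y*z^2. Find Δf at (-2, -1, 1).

-2

∂²f/∂x² = 0
∂²f/∂y² = 0
∂²f/∂z² = 2*(-3*x*z + 9*y*z - 2*y)
∇²f = -6*x*z + 18*y*z - 4*y
At (-2, -1, 1): -2.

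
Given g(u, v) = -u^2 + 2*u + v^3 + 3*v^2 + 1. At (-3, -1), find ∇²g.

-2

∂²g/∂u² = -2
∂²g/∂v² = 6*(v + 1)
∇²g = 6*v + 4
At (-3, -1): -2.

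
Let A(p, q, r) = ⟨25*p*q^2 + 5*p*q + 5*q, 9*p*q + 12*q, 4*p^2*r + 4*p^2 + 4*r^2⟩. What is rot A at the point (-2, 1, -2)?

(0, -16, 114)

(∇×A)₁ = ∂A₃/∂q − ∂A₂/∂r = 0
(∇×A)₂ = ∂A₁/∂r − ∂A₃/∂p = -8*p*r - 8*p
(∇×A)₃ = ∂A₂/∂p − ∂A₁/∂q = -50*p*q - 5*p + 9*q - 5
∇×A = (0, -8*p*r - 8*p, -50*p*q - 5*p + 9*q - 5)
At (-2, 1, -2): (0, -16, 114).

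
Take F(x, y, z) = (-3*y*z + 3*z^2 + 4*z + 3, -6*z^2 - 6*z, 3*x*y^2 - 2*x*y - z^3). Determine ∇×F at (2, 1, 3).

(50, 18, 9)

(∇×F)₁ = ∂F₃/∂y − ∂F₂/∂z = 6*x*y - 2*x + 12*z + 6
(∇×F)₂ = ∂F₁/∂z − ∂F₃/∂x = -3*y^2 - y + 6*z + 4
(∇×F)₃ = ∂F₂/∂x − ∂F₁/∂y = 3*z
∇×F = (6*x*y - 2*x + 12*z + 6, -3*y^2 - y + 6*z + 4, 3*z)
At (2, 1, 3): (50, 18, 9).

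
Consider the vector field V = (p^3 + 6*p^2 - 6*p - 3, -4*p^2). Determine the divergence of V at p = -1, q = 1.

∂V₁/∂p = 3*p^2 + 12*p - 6
∂V₂/∂q = 0
∇·V = 3*p^2 + 12*p - 6
At (-1, 1): -15.

-15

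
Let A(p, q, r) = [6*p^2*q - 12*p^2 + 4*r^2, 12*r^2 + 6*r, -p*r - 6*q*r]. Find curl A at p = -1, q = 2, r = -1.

(∇×A)₁ = ∂A₃/∂q − ∂A₂/∂r = -30*r - 6
(∇×A)₂ = ∂A₁/∂r − ∂A₃/∂p = 9*r
(∇×A)₃ = ∂A₂/∂p − ∂A₁/∂q = -6*p^2
∇×A = (-30*r - 6, 9*r, -6*p^2)
At (-1, 2, -1): (24, -9, -6).

(24, -9, -6)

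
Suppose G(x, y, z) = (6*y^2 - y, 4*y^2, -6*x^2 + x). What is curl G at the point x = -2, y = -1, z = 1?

(∇×G)₁ = ∂G₃/∂y − ∂G₂/∂z = 0
(∇×G)₂ = ∂G₁/∂z − ∂G₃/∂x = 12*x - 1
(∇×G)₃ = ∂G₂/∂x − ∂G₁/∂y = -12*y + 1
∇×G = (0, 12*x - 1, -12*y + 1)
At (-2, -1, 1): (0, -25, 13).

(0, -25, 13)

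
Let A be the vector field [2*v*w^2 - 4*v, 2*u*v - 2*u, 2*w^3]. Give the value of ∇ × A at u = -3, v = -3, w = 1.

(0, -12, -6)

(∇×A)₁ = ∂A₃/∂v − ∂A₂/∂w = 0
(∇×A)₂ = ∂A₁/∂w − ∂A₃/∂u = 4*v*w
(∇×A)₃ = ∂A₂/∂u − ∂A₁/∂v = 2*v - 2*w^2 + 2
∇×A = (0, 4*v*w, 2*v - 2*w^2 + 2)
At (-3, -3, 1): (0, -12, -6).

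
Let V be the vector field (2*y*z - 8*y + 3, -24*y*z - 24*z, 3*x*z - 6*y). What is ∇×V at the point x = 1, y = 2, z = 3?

(∇×V)₁ = ∂V₃/∂y − ∂V₂/∂z = 24*y + 18
(∇×V)₂ = ∂V₁/∂z − ∂V₃/∂x = 2*y - 3*z
(∇×V)₃ = ∂V₂/∂x − ∂V₁/∂y = -2*z + 8
∇×V = (24*y + 18, 2*y - 3*z, -2*z + 8)
At (1, 2, 3): (66, -5, 2).

(66, -5, 2)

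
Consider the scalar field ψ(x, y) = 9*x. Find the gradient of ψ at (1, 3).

(9, 0)

∂ψ/∂x = 9
∂ψ/∂y = 0
∇ψ = (9, 0)
At (1, 3): (9, 0).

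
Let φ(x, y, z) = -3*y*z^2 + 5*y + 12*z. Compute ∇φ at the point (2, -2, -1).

(0, 2, 0)

∂φ/∂x = 0
∂φ/∂y = -3*z^2 + 5
∂φ/∂z = -6*y*z + 12
∇φ = (0, -3*z^2 + 5, -6*y*z + 12)
At (2, -2, -1): (0, 2, 0).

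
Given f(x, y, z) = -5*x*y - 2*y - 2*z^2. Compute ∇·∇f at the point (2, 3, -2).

∂²f/∂x² = 0
∂²f/∂y² = 0
∂²f/∂z² = -4
∇²f = -4
At (2, 3, -2): -4.

-4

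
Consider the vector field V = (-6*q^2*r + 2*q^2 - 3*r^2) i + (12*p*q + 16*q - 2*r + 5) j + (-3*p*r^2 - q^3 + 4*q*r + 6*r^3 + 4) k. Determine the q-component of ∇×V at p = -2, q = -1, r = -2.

(∇×V)_2 = ∂V₁/∂r − ∂V₃/∂p
= -6*q^2 - 6*r − (-3*r^2)
= -6*q^2 + 3*r^2 - 6*r
At (-2, -1, -2): 18.

18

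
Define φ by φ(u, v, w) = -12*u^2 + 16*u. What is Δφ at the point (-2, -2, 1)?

-24

∂²φ/∂u² = -24
∂²φ/∂v² = 0
∂²φ/∂w² = 0
∇²φ = -24
At (-2, -2, 1): -24.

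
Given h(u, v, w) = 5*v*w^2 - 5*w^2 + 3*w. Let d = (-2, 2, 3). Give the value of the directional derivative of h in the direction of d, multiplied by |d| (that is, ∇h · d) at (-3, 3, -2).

∂h/∂u = 0
∂h/∂v = 5*w^2
∂h/∂w = 10*v*w - 10*w + 3
∇h at (-3, 3, -2) = (0, 20, -37)
∇h · d = (0)(-2) + (20)(2) + (-37)(3) = -71

-71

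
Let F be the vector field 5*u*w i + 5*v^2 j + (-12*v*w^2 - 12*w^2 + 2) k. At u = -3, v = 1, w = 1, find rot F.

(∇×F)₁ = ∂F₃/∂v − ∂F₂/∂w = -12*w^2
(∇×F)₂ = ∂F₁/∂w − ∂F₃/∂u = 5*u
(∇×F)₃ = ∂F₂/∂u − ∂F₁/∂v = 0
∇×F = (-12*w^2, 5*u, 0)
At (-3, 1, 1): (-12, -15, 0).

(-12, -15, 0)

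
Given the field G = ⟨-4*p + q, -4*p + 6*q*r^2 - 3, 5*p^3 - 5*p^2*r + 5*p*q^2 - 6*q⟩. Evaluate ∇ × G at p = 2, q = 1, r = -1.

(26, -85, -5)

(∇×G)₁ = ∂G₃/∂q − ∂G₂/∂r = 10*p*q - 12*q*r - 6
(∇×G)₂ = ∂G₁/∂r − ∂G₃/∂p = -15*p^2 + 10*p*r - 5*q^2
(∇×G)₃ = ∂G₂/∂p − ∂G₁/∂q = -5
∇×G = (10*p*q - 12*q*r - 6, -15*p^2 + 10*p*r - 5*q^2, -5)
At (2, 1, -1): (26, -85, -5).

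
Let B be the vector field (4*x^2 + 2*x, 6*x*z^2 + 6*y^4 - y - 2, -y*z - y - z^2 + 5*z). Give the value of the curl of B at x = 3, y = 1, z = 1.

(∇×B)₁ = ∂B₃/∂y − ∂B₂/∂z = -12*x*z - z - 1
(∇×B)₂ = ∂B₁/∂z − ∂B₃/∂x = 0
(∇×B)₃ = ∂B₂/∂x − ∂B₁/∂y = 6*z^2
∇×B = (-12*x*z - z - 1, 0, 6*z^2)
At (3, 1, 1): (-38, 0, 6).

(-38, 0, 6)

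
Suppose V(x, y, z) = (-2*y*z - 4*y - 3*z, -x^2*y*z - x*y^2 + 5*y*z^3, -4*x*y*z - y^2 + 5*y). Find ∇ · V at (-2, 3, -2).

4

∂V₁/∂x = 0
∂V₂/∂y = -x^2*z - 2*x*y + 5*z^3
∂V₃/∂z = -4*x*y
∇·V = -x^2*z - 6*x*y + 5*z^3
At (-2, 3, -2): 4.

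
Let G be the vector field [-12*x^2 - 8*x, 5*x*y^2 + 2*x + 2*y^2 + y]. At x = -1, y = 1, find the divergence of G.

∂G₁/∂x = -24*x - 8
∂G₂/∂y = 10*x*y + 4*y + 1
∇·G = 10*x*y - 24*x + 4*y - 7
At (-1, 1): 11.

11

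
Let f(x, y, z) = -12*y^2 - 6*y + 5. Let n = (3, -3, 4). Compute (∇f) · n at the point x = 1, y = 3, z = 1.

∂f/∂x = 0
∂f/∂y = -24*y - 6
∂f/∂z = 0
∇f at (1, 3, 1) = (0, -78, 0)
∇f · n = (0)(3) + (-78)(-3) + (0)(4) = 234

234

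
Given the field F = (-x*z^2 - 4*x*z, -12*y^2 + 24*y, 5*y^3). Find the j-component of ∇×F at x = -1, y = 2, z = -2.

(∇×F)_2 = ∂F₁/∂z − ∂F₃/∂x
= -2*x*z - 4*x − (0)
= -2*x*z - 4*x
At (-1, 2, -2): 0.

0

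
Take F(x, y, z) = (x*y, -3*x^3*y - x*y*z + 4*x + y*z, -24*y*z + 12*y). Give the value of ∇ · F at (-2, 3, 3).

∂F₁/∂x = y
∂F₂/∂y = -3*x^3 - x*z + z
∂F₃/∂z = -24*y
∇·F = -3*x^3 - x*z - 23*y + z
At (-2, 3, 3): -36.

-36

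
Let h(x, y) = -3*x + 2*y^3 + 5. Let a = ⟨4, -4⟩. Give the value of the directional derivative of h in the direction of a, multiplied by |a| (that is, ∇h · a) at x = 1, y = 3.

-228

∂h/∂x = -3
∂h/∂y = 6*y^2
∇h at (1, 3) = (-3, 54)
∇h · a = (-3)(4) + (54)(-4) = -228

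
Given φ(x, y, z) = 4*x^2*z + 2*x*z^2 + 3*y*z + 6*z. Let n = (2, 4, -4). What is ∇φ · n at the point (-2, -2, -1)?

∂φ/∂x = 8*x*z + 2*z^2
∂φ/∂y = 3*z
∂φ/∂z = 4*x^2 + 4*x*z + 3*y + 6
∇φ at (-2, -2, -1) = (18, -3, 24)
∇φ · n = (18)(2) + (-3)(4) + (24)(-4) = -72

-72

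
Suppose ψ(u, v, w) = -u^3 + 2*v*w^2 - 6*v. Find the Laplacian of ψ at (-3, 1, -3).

∂²ψ/∂u² = -6*u
∂²ψ/∂v² = 0
∂²ψ/∂w² = 4*v
∇²ψ = -6*u + 4*v
At (-3, 1, -3): 22.

22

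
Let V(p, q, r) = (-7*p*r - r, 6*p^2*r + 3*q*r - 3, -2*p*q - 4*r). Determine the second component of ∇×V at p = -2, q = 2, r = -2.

(∇×V)_2 = ∂V₁/∂r − ∂V₃/∂p
= -7*p - 1 − (-2*q)
= -7*p + 2*q - 1
At (-2, 2, -2): 17.

17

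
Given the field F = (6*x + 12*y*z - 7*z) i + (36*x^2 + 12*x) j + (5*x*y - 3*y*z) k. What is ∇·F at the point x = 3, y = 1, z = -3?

3

∂F₁/∂x = 6
∂F₂/∂y = 0
∂F₃/∂z = -3*y
∇·F = -3*y + 6
At (3, 1, -3): 3.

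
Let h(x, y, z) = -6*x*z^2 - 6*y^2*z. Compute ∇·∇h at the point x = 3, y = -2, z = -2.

∂²h/∂x² = 0
∂²h/∂y² = -12*z
∂²h/∂z² = -12*x
∇²h = -12*x - 12*z
At (3, -2, -2): -12.

-12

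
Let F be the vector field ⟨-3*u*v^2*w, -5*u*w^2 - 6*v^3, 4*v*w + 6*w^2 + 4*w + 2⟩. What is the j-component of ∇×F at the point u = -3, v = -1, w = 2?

9

(∇×F)_2 = ∂F₁/∂w − ∂F₃/∂u
= -3*u*v^2 − (0)
= -3*u*v^2
At (-3, -1, 2): 9.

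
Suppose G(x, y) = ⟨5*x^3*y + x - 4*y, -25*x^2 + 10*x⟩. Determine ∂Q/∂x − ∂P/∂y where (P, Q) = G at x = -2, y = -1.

∂G₂/∂x = -50*x + 10
∂G₁/∂y = 5*x^3 - 4
Scalar curl = -5*x^3 - 50*x + 14
At (-2, -1): 154.

154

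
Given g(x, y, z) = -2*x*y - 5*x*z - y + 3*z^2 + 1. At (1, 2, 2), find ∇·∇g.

6

∂²g/∂x² = 0
∂²g/∂y² = 0
∂²g/∂z² = 6
∇²g = 6
At (1, 2, 2): 6.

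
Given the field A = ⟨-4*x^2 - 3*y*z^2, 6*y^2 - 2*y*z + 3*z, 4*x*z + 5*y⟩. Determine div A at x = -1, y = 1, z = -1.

18

∂A₁/∂x = -8*x
∂A₂/∂y = 12*y - 2*z
∂A₃/∂z = 4*x
∇·A = -4*x + 12*y - 2*z
At (-1, 1, -1): 18.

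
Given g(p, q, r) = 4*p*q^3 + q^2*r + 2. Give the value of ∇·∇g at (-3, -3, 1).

218

∂²g/∂p² = 0
∂²g/∂q² = 2*(12*p*q + r)
∂²g/∂r² = 0
∇²g = 24*p*q + 2*r
At (-3, -3, 1): 218.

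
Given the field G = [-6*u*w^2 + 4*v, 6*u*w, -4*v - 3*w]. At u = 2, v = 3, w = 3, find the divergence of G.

-57

∂G₁/∂u = -6*w^2
∂G₂/∂v = 0
∂G₃/∂w = -3
∇·G = -6*w^2 - 3
At (2, 3, 3): -57.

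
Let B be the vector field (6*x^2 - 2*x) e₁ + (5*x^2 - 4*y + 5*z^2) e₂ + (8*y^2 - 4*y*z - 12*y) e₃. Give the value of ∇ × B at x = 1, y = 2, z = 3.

(-22, 0, 10)

(∇×B)₁ = ∂B₃/∂y − ∂B₂/∂z = 16*y - 14*z - 12
(∇×B)₂ = ∂B₁/∂z − ∂B₃/∂x = 0
(∇×B)₃ = ∂B₂/∂x − ∂B₁/∂y = 10*x
∇×B = (16*y - 14*z - 12, 0, 10*x)
At (1, 2, 3): (-22, 0, 10).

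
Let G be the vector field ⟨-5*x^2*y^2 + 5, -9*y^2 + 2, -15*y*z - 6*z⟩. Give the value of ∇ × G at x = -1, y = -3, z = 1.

(-15, 0, -30)

(∇×G)₁ = ∂G₃/∂y − ∂G₂/∂z = -15*z
(∇×G)₂ = ∂G₁/∂z − ∂G₃/∂x = 0
(∇×G)₃ = ∂G₂/∂x − ∂G₁/∂y = 10*x^2*y
∇×G = (-15*z, 0, 10*x^2*y)
At (-1, -3, 1): (-15, 0, -30).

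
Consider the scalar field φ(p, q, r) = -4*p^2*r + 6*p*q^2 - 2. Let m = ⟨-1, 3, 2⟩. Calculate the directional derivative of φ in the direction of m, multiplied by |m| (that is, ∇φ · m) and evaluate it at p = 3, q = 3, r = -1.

174

∂φ/∂p = -8*p*r + 6*q^2
∂φ/∂q = 12*p*q
∂φ/∂r = -4*p^2
∇φ at (3, 3, -1) = (78, 108, -36)
∇φ · m = (78)(-1) + (108)(3) + (-36)(2) = 174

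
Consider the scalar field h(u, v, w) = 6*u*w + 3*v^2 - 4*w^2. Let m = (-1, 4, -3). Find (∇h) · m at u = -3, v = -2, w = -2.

∂h/∂u = 6*w
∂h/∂v = 6*v
∂h/∂w = 6*u - 8*w
∇h at (-3, -2, -2) = (-12, -12, -2)
∇h · m = (-12)(-1) + (-12)(4) + (-2)(-3) = -30

-30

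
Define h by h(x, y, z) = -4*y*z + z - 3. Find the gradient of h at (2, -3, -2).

(0, 8, 13)

∂h/∂x = 0
∂h/∂y = -4*z
∂h/∂z = -4*y + 1
∇h = (0, -4*z, -4*y + 1)
At (2, -3, -2): (0, 8, 13).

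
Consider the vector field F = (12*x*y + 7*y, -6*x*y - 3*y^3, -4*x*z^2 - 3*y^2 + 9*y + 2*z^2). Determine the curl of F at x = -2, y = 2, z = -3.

(-3, 36, 5)

(∇×F)₁ = ∂F₃/∂y − ∂F₂/∂z = -6*y + 9
(∇×F)₂ = ∂F₁/∂z − ∂F₃/∂x = 4*z^2
(∇×F)₃ = ∂F₂/∂x − ∂F₁/∂y = -12*x - 6*y - 7
∇×F = (-6*y + 9, 4*z^2, -12*x - 6*y - 7)
At (-2, 2, -3): (-3, 36, 5).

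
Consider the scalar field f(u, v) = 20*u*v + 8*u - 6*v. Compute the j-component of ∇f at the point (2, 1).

(∇f)_2 = ∂f/∂v = 20*u - 6
At (2, 1): 34.

34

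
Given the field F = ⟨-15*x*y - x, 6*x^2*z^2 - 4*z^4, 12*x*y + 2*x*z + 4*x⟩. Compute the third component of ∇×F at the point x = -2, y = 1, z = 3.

-246

(∇×F)_3 = ∂F₂/∂x − ∂F₁/∂y
= 12*x*z^2 − (-15*x)
= 12*x*z^2 + 15*x
At (-2, 1, 3): -246.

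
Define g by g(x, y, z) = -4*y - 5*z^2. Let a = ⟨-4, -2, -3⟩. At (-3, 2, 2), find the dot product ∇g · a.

68

∂g/∂x = 0
∂g/∂y = -4
∂g/∂z = -10*z
∇g at (-3, 2, 2) = (0, -4, -20)
∇g · a = (0)(-4) + (-4)(-2) + (-20)(-3) = 68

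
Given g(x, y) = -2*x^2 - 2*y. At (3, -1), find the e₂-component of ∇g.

-2

(∇g)_2 = ∂g/∂y = -2
At (3, -1): -2.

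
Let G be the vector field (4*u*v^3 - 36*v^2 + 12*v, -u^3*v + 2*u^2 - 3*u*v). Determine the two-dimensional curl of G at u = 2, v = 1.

∂G₂/∂u = -3*u^2*v + 4*u - 3*v
∂G₁/∂v = 12*u*v^2 - 72*v + 12
Scalar curl = -3*u^2*v - 12*u*v^2 + 4*u + 69*v - 12
At (2, 1): 29.

29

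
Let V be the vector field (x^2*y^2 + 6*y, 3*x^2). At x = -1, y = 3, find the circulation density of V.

∂V₂/∂x = 6*x
∂V₁/∂y = 2*x^2*y + 6
Scalar curl = -2*x^2*y + 6*x - 6
At (-1, 3): -18.

-18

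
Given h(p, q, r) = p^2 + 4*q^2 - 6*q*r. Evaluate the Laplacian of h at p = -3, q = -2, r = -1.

∂²h/∂p² = 2
∂²h/∂q² = 8
∂²h/∂r² = 0
∇²h = 10
At (-3, -2, -1): 10.

10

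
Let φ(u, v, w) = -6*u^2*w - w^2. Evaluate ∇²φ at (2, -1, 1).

∂²φ/∂u² = -12*w
∂²φ/∂v² = 0
∂²φ/∂w² = -2
∇²φ = -12*w - 2
At (2, -1, 1): -14.

-14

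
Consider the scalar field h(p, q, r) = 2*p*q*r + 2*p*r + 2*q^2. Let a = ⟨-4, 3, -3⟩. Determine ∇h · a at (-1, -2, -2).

∂h/∂p = 2*q*r + 2*r
∂h/∂q = 2*p*r + 4*q
∂h/∂r = 2*p*q + 2*p
∇h at (-1, -2, -2) = (4, -4, 2)
∇h · a = (4)(-4) + (-4)(3) + (2)(-3) = -34

-34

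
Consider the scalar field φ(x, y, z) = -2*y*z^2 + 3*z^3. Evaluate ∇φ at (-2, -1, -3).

∂φ/∂x = 0
∂φ/∂y = -2*z^2
∂φ/∂z = -4*y*z + 9*z^2
∇φ = (0, -2*z^2, -4*y*z + 9*z^2)
At (-2, -1, -3): (0, -18, 69).

(0, -18, 69)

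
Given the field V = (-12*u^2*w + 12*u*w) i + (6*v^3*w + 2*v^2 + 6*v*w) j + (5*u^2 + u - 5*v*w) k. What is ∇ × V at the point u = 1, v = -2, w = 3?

(45, -11, 0)

(∇×V)₁ = ∂V₃/∂v − ∂V₂/∂w = -6*v^3 - 6*v - 5*w
(∇×V)₂ = ∂V₁/∂w − ∂V₃/∂u = -12*u^2 + 2*u - 1
(∇×V)₃ = ∂V₂/∂u − ∂V₁/∂v = 0
∇×V = (-6*v^3 - 6*v - 5*w, -12*u^2 + 2*u - 1, 0)
At (1, -2, 3): (45, -11, 0).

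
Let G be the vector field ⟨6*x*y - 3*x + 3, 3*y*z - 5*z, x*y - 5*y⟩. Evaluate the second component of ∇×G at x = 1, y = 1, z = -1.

(∇×G)_2 = ∂G₁/∂z − ∂G₃/∂x
= 0 − (y)
= -y
At (1, 1, -1): -1.

-1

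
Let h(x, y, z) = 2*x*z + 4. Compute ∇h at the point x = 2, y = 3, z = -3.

∂h/∂x = 2*z
∂h/∂y = 0
∂h/∂z = 2*x
∇h = (2*z, 0, 2*x)
At (2, 3, -3): (-6, 0, 4).

(-6, 0, 4)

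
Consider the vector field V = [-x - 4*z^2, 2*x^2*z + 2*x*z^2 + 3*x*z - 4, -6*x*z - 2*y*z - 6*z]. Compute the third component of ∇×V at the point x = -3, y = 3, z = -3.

(∇×V)_3 = ∂V₂/∂x − ∂V₁/∂y
= 4*x*z + 2*z^2 + 3*z − (0)
= 4*x*z + 2*z^2 + 3*z
At (-3, 3, -3): 45.

45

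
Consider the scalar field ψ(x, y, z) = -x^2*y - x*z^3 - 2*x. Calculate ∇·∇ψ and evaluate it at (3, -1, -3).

56

∂²ψ/∂x² = -2*y
∂²ψ/∂y² = 0
∂²ψ/∂z² = -6*x*z
∇²ψ = -6*x*z - 2*y
At (3, -1, -3): 56.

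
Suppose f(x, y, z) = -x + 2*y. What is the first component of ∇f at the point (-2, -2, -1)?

(∇f)_1 = ∂f/∂x = -1
At (-2, -2, -1): -1.

-1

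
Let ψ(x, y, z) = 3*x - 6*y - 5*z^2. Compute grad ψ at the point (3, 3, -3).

(3, -6, 30)

∂ψ/∂x = 3
∂ψ/∂y = -6
∂ψ/∂z = -10*z
∇ψ = (3, -6, -10*z)
At (3, 3, -3): (3, -6, 30).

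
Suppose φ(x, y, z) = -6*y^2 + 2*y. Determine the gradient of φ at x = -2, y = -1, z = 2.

(0, 14, 0)

∂φ/∂x = 0
∂φ/∂y = -12*y + 2
∂φ/∂z = 0
∇φ = (0, -12*y + 2, 0)
At (-2, -1, 2): (0, 14, 0).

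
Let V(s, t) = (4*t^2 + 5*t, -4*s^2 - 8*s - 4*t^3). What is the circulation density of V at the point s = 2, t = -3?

∂V₂/∂s = -8*s - 8
∂V₁/∂t = 8*t + 5
Scalar curl = -8*s - 8*t - 13
At (2, -3): -5.

-5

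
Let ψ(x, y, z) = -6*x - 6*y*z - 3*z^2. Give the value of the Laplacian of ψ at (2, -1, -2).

∂²ψ/∂x² = 0
∂²ψ/∂y² = 0
∂²ψ/∂z² = -6
∇²ψ = -6
At (2, -1, -2): -6.

-6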